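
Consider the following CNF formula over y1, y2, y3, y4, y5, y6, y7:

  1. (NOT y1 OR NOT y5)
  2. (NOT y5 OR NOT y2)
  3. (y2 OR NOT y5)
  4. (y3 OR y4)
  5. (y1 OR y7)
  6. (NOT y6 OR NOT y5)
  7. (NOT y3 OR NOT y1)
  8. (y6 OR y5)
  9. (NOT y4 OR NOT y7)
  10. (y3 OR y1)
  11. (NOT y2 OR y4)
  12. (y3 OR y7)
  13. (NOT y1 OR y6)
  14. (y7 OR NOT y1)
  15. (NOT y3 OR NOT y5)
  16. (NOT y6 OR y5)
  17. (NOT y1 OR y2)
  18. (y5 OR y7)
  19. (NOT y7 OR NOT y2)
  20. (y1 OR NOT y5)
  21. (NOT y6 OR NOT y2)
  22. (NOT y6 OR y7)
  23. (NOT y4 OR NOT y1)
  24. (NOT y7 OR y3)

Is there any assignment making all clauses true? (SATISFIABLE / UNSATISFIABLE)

UNSATISFIABLE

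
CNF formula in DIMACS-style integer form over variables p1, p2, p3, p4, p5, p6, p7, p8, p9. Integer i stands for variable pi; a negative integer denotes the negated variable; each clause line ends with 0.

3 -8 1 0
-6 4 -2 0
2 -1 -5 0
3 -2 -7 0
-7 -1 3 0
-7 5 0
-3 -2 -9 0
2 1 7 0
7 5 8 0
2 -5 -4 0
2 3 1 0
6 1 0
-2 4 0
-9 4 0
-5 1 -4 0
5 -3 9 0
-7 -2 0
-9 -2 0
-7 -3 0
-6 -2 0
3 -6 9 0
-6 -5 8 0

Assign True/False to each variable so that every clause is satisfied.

p1=True, p2=True, p3=False, p4=True, p5=True, p6=False, p7=False, p8=True, p9=False

Branch on p1: take p1 = True.
Branch on p2: take p2 = True.
  then p4 is forced to True.
  then p7 is forced to False.
  then p9 is forced to False.
  then p6 is forced to False.
For the remaining variables, p3 = False, p5 = True, p8 = True works.
Check each clause:
  1. (p1 ∨ ¬p8 ∨ p3) — p1 is true.
  2. (¬p2 ∨ p4 ∨ ¬p6) — ¬p6 is true.
  3. (p2 ∨ ¬p5 ∨ ¬p1) — p2 is true.
  4. (p3 ∨ ¬p7 ∨ ¬p2) — ¬p7 is true.
  5. (¬p7 ∨ p3 ∨ ¬p1) — ¬p7 is true.
  6. (p5 ∨ ¬p7) — ¬p7 is true.
  7. (¬p9 ∨ ¬p2 ∨ ¬p3) — ¬p3 is true.
  8. (p2 ∨ p7 ∨ p1) — p1 is true.
  9. (p5 ∨ p8 ∨ p7) — p8 is true.
  10. (¬p5 ∨ ¬p4 ∨ p2) — p2 is true.
  11. (p3 ∨ p2 ∨ p1) — p1 is true.
  12. (p1 ∨ p6) — p1 is true.
  13. (¬p2 ∨ p4) — p4 is true.
  14. (p4 ∨ ¬p9) — p4 is true.
  15. (¬p5 ∨ p1 ∨ ¬p4) — p1 is true.
  16. (p5 ∨ p9 ∨ ¬p3) — p5 is true.
  17. (¬p7 ∨ ¬p2) — ¬p7 is true.
  18. (¬p9 ∨ ¬p2) — ¬p9 is true.
  19. (¬p3 ∨ ¬p7) — ¬p7 is true.
  20. (¬p6 ∨ ¬p2) — ¬p6 is true.
  21. (p9 ∨ p3 ∨ ¬p6) — ¬p6 is true.
  22. (¬p6 ∨ p8 ∨ ¬p5) — p8 is true.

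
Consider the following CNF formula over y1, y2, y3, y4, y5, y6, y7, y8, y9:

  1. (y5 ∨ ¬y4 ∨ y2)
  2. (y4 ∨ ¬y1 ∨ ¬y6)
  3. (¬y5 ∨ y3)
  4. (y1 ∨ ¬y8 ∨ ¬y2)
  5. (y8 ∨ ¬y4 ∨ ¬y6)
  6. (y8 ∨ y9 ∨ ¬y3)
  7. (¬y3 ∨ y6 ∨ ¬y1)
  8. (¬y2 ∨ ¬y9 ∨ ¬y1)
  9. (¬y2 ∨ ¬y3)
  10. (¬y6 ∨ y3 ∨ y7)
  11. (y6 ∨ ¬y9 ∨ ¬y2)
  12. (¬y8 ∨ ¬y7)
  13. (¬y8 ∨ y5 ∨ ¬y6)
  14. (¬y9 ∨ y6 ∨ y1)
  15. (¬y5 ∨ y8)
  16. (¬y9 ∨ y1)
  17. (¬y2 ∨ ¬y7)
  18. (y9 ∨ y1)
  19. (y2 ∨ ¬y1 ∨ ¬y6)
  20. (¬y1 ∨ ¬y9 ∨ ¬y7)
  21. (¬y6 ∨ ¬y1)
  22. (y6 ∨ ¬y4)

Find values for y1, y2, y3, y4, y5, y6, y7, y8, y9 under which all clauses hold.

Branch on y1: take y1 = True.
  then y6 is forced to False.
  then y3 is forced to False.
  then y5 is forced to False.
  then y4 is forced to False.
Try y2 = False.
The remaining clauses are satisfied by y7 = False, y8 = False, y9 = False.

y1 = T, y2 = F, y3 = F, y4 = F, y5 = F, y6 = F, y7 = F, y8 = F, y9 = F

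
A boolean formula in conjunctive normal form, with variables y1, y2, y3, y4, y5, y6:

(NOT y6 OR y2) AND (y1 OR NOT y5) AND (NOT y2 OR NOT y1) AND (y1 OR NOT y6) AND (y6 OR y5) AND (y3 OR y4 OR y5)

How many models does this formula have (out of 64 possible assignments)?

4

The models are:
  y1=1 y2=0 y3=0 y4=0 y5=1 y6=0
  y1=1 y2=0 y3=0 y4=1 y5=1 y6=0
  y1=1 y2=0 y3=1 y4=0 y5=1 y6=0
  y1=1 y2=0 y3=1 y4=1 y5=1 y6=0
That's 4 in total.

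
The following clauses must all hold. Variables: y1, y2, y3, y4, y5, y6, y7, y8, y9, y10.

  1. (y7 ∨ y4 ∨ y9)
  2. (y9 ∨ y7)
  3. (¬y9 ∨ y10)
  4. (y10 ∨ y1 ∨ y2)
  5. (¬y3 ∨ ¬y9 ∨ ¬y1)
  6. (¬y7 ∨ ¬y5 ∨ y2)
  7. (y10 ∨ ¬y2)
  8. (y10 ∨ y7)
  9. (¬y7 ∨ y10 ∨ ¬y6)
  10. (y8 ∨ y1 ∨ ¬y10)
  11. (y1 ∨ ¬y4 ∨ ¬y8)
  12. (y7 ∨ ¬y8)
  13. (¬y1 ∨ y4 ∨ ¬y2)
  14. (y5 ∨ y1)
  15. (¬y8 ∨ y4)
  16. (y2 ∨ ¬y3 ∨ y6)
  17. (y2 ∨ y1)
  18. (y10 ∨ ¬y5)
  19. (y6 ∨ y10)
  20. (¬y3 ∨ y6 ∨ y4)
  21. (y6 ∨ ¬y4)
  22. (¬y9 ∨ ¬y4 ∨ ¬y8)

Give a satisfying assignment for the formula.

y1 = T, y2 = F, y3 = F, y4 = T, y5 = F, y6 = T, y7 = T, y8 = F, y9 = T, y10 = T

Check each clause:
  1. (y9 ∨ y7 ∨ y4) — y9 is true.
  2. (y9 ∨ y7) — y9 is true.
  3. (y10 ∨ ¬y9) — y10 is true.
  4. (y2 ∨ y10 ∨ y1) — y1 is true.
  5. (¬y9 ∨ ¬y1 ∨ ¬y3) — ¬y3 is true.
  6. (¬y5 ∨ ¬y7 ∨ y2) — ¬y5 is true.
  7. (¬y2 ∨ y10) — y10 is true.
  8. (y7 ∨ y10) — y10 is true.
  9. (¬y7 ∨ y10 ∨ ¬y6) — y10 is true.
  10. (y1 ∨ y8 ∨ ¬y10) — y1 is true.
  11. (¬y8 ∨ ¬y4 ∨ y1) — ¬y8 is true.
  12. (y7 ∨ ¬y8) — ¬y8 is true.
  13. (¬y1 ∨ ¬y2 ∨ y4) — y4 is true.
  14. (y1 ∨ y5) — y1 is true.
  15. (¬y8 ∨ y4) — ¬y8 is true.
  16. (y6 ∨ y2 ∨ ¬y3) — ¬y3 is true.
  17. (y1 ∨ y2) — y1 is true.
  18. (¬y5 ∨ y10) — y10 is true.
  19. (y10 ∨ y6) — y10 is true.
  20. (¬y3 ∨ y6 ∨ y4) — y4 is true.
  21. (y6 ∨ ¬y4) — y6 is true.
  22. (¬y9 ∨ ¬y4 ∨ ¬y8) — ¬y8 is true.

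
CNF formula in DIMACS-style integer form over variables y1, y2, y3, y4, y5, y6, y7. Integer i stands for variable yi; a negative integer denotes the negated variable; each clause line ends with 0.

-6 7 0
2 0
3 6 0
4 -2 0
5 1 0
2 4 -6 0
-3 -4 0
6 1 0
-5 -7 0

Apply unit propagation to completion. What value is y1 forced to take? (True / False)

True

(y2) stands alone — y2 = True.
(NOT y2 OR y4) with y2 = True leaves only y4, so y4 = True.
(NOT y4 OR NOT y3): since y4 = True, the clause reduces to (NOT y3). y3 = False.
(y6 OR y3): since y3 = False, the clause reduces to (y6). y6 = True.
In (NOT y6 OR y7), NOT y6 is now false; y7 must hold, so y7 = True.
(NOT y7 OR NOT y5) with y7 = True leaves only NOT y5, so y5 = False.
In (y5 OR y1), y5 is now false; y1 must hold, so y1 = True.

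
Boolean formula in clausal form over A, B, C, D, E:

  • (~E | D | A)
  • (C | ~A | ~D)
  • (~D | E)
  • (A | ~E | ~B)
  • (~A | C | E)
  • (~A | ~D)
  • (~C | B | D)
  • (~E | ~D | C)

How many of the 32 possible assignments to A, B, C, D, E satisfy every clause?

8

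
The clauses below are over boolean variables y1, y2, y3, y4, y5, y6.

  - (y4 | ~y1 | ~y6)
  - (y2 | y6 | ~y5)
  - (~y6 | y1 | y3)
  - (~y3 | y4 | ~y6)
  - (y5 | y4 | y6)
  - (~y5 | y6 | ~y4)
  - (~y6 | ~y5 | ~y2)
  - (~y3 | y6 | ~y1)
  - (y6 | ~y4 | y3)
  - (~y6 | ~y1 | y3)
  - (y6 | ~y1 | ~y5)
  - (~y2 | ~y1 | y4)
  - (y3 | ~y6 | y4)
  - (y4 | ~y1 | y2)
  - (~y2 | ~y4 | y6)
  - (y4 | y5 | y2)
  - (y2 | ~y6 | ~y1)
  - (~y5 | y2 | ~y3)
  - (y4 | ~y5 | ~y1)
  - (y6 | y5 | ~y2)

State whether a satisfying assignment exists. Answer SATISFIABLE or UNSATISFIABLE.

SATISFIABLE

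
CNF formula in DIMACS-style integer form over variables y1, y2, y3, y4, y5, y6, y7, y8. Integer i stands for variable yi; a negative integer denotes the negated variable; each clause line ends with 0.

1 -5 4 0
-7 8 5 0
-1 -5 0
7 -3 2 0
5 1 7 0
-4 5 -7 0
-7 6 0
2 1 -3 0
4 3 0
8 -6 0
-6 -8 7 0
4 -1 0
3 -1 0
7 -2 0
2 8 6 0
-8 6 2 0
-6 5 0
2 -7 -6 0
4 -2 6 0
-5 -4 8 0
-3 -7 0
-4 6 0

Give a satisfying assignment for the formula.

y1 = F, y2 = T, y3 = F, y4 = T, y5 = T, y6 = T, y7 = T, y8 = T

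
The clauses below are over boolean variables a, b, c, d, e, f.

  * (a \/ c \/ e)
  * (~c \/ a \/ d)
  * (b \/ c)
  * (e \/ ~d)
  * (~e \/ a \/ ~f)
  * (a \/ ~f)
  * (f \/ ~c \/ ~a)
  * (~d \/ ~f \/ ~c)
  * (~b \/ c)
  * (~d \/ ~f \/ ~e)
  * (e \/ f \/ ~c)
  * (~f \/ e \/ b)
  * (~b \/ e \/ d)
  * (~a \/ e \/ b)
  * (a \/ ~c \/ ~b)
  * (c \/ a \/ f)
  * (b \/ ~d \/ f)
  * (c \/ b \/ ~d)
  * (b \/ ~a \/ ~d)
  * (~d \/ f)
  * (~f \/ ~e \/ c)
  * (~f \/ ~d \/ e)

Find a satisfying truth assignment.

a = True, b = True, c = True, d = False, e = True, f = True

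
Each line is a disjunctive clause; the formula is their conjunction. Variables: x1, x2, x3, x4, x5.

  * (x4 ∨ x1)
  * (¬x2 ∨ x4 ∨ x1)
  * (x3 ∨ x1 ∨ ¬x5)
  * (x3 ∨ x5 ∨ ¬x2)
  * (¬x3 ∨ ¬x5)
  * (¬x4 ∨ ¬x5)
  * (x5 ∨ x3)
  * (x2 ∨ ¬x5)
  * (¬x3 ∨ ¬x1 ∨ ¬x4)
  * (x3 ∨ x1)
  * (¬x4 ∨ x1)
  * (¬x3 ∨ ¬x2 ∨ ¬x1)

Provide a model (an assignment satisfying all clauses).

x1=1, x2=1, x3=0, x4=0, x5=1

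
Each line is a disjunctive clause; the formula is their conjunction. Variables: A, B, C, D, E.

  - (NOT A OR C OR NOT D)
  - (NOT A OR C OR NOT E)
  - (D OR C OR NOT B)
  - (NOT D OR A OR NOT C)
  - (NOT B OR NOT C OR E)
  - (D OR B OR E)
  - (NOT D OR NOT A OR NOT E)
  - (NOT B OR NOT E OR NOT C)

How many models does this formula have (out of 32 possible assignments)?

8

Satisfying assignments:
  A=F B=F C=F D=F E=T
  A=F B=F C=F D=T E=F
  A=F B=F C=F D=T E=T
  A=F B=F C=T D=F E=T
  A=F B=T C=F D=T E=F
  A=F B=T C=F D=T E=T
  A=T B=F C=T D=F E=T
  A=T B=F C=T D=T E=F
Count: 8.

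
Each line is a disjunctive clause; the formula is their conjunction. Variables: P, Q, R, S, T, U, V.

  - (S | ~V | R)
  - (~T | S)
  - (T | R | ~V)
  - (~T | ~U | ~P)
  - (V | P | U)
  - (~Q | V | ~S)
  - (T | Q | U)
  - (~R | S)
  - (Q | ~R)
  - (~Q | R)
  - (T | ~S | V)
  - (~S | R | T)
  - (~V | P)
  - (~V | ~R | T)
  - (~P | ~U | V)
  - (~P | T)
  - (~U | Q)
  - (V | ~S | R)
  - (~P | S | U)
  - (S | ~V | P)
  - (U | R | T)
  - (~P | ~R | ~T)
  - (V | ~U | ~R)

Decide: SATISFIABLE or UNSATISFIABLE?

Set P = True and propagate.
  then T is forced to True.
  then S is forced to True.
  then U is forced to False.
  then R is forced to False.
  then Q is forced to False.
  then V is forced to True.
So P = T  Q = F  R = F  S = T  T = T  U = F  V = T is a satisfying assignment.

SATISFIABLE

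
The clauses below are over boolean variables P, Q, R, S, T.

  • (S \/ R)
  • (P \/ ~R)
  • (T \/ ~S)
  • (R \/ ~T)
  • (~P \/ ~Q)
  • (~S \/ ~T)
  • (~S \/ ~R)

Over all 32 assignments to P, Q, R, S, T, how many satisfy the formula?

2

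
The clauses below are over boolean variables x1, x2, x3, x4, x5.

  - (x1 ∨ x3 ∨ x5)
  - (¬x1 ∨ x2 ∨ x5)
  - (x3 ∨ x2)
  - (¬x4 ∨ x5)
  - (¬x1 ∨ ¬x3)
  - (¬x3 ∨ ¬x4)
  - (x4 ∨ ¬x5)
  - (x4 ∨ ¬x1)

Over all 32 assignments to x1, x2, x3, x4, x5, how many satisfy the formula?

Satisfying assignments:
  x1=F x2=F x3=T x4=F x5=F
  x1=F x2=T x3=F x4=T x5=T
  x1=F x2=T x3=T x4=F x5=F
  x1=T x2=T x3=F x4=T x5=T
Count: 4.

4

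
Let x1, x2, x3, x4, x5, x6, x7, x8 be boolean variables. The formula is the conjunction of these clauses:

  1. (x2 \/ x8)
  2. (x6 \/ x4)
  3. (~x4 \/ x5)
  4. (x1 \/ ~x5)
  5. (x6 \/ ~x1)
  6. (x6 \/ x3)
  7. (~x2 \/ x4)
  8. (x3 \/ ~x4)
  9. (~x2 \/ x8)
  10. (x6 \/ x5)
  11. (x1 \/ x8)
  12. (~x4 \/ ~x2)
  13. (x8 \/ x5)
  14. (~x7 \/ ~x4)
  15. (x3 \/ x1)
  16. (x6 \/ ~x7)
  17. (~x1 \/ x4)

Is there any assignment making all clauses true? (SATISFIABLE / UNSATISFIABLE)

SATISFIABLE

x3 occurs only positively in the remaining clauses — set x3 = True.
Pure literal: x6 appears only positively; assign x6 = True.
Set x1 = False and propagate.
  then x5 is forced to False.
  then x4 is forced to False.
  then x2 is forced to False.
  then x8 is forced to True.
x7 is now unconstrained; take x7 = False.
So x1=F, x2=F, x3=T, x4=F, x5=F, x6=T, x7=F, x8=T is a satisfying assignment.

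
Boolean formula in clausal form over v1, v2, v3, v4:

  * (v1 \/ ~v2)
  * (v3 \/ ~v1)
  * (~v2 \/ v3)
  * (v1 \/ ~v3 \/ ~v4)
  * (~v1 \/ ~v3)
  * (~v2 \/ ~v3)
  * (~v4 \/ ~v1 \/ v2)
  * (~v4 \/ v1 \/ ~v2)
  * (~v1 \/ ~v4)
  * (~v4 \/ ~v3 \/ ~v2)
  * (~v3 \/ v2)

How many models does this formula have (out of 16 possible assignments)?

2

The models are:
  v1=F v2=F v3=F v4=F
  v1=F v2=F v3=F v4=T
That's 2 in total.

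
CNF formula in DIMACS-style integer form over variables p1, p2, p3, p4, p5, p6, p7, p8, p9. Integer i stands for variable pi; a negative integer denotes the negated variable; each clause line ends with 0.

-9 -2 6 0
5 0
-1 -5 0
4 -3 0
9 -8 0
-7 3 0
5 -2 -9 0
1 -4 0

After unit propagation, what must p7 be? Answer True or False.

Unit clause (p5) sets p5 = True.
(NOT p1 OR NOT p5): since p5 = True, the clause reduces to (NOT p1). p1 = False.
(p1 OR NOT p4) with p1 = False leaves only NOT p4, so p4 = False.
(NOT p3 OR p4) with p4 = False leaves only NOT p3, so p3 = False.
(NOT p7 OR p3) with p3 = False leaves only NOT p7, so p7 = False.

False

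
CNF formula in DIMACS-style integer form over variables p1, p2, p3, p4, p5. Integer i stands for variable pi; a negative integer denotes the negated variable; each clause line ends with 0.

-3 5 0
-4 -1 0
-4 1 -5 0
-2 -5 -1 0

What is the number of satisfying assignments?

Split on p1, then p5.
  p1=T, p5=T: remaining (p2,p3,p4) ∈ {(F,F,F); (F,T,F)} — 2.
  p1=T, p5=F: remaining (p2,p3,p4) ∈ {(F,F,F); (T,F,F)} — 2.
  p1=F, p5=T: remaining (p2,p3,p4) ∈ {(F,F,F); (F,T,F); (T,F,F); (T,T,F)} — 4.
  p1=F, p5=F: remaining (p2,p3,p4) ∈ {(F,F,F); (F,F,T); (T,F,F); (T,F,T)} — 4.
Total: 2 + 2 + 4 + 4 = 12.

12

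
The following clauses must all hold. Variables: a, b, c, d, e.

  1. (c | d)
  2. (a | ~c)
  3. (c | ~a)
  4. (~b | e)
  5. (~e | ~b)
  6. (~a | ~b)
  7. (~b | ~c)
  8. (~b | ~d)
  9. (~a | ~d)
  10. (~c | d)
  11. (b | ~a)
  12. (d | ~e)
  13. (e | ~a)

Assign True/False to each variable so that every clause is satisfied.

a = False, b = False, c = False, d = True, e = True

Check each clause:
  1. (d | c) — d is true.
  2. (a | ~c) — ~c is true.
  3. (c | ~a) — ~a is true.
  4. (~b | e) — e is true.
  5. (~b | ~e) — ~b is true.
  6. (~b | ~a) — ~a is true.
  7. (~b | ~c) — ~c is true.
  8. (~b | ~d) — ~b is true.
  9. (~d | ~a) — ~a is true.
  10. (~c | d) — d is true.
  11. (b | ~a) — ~a is true.
  12. (d | ~e) — d is true.
  13. (e | ~a) — e is true.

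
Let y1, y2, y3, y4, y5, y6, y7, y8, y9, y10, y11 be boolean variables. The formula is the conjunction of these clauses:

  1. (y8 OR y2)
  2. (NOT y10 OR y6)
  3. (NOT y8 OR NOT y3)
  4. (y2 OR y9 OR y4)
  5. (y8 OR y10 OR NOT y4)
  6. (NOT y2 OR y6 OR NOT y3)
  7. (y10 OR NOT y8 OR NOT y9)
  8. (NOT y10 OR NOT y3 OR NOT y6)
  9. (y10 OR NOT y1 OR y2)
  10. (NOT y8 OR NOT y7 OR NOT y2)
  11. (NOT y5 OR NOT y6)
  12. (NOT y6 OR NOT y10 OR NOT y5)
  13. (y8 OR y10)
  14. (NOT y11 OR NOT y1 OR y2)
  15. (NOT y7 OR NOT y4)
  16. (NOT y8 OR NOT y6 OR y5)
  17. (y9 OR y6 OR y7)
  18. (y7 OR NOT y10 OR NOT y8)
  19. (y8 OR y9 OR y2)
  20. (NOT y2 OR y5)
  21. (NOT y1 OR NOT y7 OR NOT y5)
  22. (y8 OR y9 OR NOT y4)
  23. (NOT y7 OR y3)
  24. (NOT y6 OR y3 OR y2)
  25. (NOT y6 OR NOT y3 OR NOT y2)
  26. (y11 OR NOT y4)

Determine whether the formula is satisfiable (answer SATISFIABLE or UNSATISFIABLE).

UNSATISFIABLE

y2 = True:
  propagation gives y5=True, y6=False, y10=False, y3=False; an empty clause results — contradiction.
y2 = False:
  propagation gives y8=True, y3=False, y7=False, y10=False; an empty clause results — contradiction.
Every branch closes, so no satisfying assignment exists.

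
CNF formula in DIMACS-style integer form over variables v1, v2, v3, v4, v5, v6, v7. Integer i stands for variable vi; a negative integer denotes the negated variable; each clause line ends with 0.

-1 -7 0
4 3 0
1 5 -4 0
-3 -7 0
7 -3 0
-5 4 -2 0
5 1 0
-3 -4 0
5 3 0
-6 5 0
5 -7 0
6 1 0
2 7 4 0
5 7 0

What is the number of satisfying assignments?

8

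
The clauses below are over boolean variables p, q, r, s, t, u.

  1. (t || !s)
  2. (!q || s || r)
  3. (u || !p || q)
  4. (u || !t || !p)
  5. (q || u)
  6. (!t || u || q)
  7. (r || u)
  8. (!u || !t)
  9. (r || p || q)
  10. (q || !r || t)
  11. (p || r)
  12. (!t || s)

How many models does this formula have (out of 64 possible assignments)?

6

The models are:
  p=0 q=1 r=1 s=0 t=0 u=0
  p=0 q=1 r=1 s=0 t=0 u=1
  p=0 q=1 r=1 s=1 t=1 u=0
  p=1 q=0 r=0 s=0 t=0 u=1
  p=1 q=1 r=1 s=0 t=0 u=0
  p=1 q=1 r=1 s=0 t=0 u=1
That's 6 in total.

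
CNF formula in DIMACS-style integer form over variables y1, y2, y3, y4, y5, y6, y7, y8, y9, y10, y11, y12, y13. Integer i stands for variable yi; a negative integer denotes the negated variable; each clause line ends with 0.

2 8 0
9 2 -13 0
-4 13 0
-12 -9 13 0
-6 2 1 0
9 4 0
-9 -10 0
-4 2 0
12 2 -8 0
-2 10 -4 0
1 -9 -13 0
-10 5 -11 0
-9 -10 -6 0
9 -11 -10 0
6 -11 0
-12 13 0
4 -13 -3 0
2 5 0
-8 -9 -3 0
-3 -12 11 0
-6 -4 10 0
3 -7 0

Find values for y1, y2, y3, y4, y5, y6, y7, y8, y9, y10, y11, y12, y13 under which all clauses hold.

Pure literal: y1 appears only positively; assign y1 = True.
y5 occurs only positively in the remaining clauses — set y5 = True.
Branch on y2: take y2 = True.
The remaining clauses are satisfied by y3 = True, y4 = True, y6 = True, y7 = True, y8 = False, y9 = False, y10 = True, y11 = False, y12 = False, y13 = True.
Every clause has at least one true literal under this assignment.

y1 = True, y2 = True, y3 = True, y4 = True, y5 = True, y6 = True, y7 = True, y8 = False, y9 = False, y10 = True, y11 = False, y12 = False, y13 = True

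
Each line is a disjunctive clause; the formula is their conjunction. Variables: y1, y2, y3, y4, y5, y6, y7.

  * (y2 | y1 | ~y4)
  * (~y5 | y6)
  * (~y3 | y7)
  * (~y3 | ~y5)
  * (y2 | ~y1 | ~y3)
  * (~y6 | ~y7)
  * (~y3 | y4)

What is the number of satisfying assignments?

30

Split on y3, then y1.
  y3=1, y1=1: remaining (y2,y4,y5,y6,y7) ∈ {(1,1,0,0,1)} — 1.
  y3=1, y1=0: remaining (y2,y4,y5,y6,y7) ∈ {(1,1,0,0,1)} — 1.
  y3=0, y1=1: y2, y4 free; 4 ways for (y5,y6,y7) × 2^2 = 16.
  y3=0, y1=0: 12 of the 32 assignments to (y2,y4,y5,y6,y7) work.
Total: 1 + 1 + 16 + 12 = 30.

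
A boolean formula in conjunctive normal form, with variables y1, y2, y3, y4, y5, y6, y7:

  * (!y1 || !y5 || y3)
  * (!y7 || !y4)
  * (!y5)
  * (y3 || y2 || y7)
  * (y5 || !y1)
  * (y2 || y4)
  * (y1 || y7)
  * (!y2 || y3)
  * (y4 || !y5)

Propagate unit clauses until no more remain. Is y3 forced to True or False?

True

(!y5) stands alone — y5 = False.
From (y5 || !y1) and y5 = False: y1 = False.
(y1 || y7): since y1 = False, the clause reduces to (y7). y7 = True.
From (!y4 || !y7) and y7 = True: y4 = False.
(y4 || y2) with y4 = False leaves only y2, so y2 = True.
In (y3 || !y2), !y2 is now false; y3 must hold, so y3 = True.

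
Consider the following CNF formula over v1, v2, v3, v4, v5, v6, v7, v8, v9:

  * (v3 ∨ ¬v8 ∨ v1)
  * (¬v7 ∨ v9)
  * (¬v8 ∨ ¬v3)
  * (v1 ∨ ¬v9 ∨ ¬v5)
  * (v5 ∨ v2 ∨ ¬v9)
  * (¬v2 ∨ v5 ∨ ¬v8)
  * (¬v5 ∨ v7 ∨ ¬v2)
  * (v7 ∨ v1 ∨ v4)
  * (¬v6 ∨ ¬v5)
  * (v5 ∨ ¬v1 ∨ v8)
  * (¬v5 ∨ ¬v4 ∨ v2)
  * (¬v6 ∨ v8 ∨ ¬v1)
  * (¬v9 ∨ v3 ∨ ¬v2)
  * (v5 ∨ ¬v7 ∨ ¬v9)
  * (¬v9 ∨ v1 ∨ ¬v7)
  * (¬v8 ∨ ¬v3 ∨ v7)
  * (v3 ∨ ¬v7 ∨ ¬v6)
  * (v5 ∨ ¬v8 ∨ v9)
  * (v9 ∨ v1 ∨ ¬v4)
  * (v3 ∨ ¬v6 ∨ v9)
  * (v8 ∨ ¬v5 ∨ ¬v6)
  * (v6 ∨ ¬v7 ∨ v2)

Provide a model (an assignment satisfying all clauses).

v1 = T, v2 = T, v3 = T, v4 = T, v5 = T, v6 = F, v7 = T, v8 = F, v9 = T

Check each clause:
  1. (¬v8 ∨ v1 ∨ v3) — ¬v8 is true.
  2. (¬v7 ∨ v9) — v9 is true.
  3. (¬v8 ∨ ¬v3) — ¬v8 is true.
  4. (¬v5 ∨ ¬v9 ∨ v1) — v1 is true.
  5. (¬v9 ∨ v2 ∨ v5) — v2 is true.
  6. (v5 ∨ ¬v8 ∨ ¬v2) — ¬v8 is true.
  7. (v7 ∨ ¬v5 ∨ ¬v2) — v7 is true.
  8. (v1 ∨ v4 ∨ v7) — v1 is true.
  9. (¬v6 ∨ ¬v5) — ¬v6 is true.
  10. (¬v1 ∨ v8 ∨ v5) — v5 is true.
  11. (v2 ∨ ¬v5 ∨ ¬v4) — v2 is true.
  12. (v8 ∨ ¬v1 ∨ ¬v6) — ¬v6 is true.
  13. (¬v9 ∨ ¬v2 ∨ v3) — v3 is true.
  14. (v5 ∨ ¬v9 ∨ ¬v7) — v5 is true.
  15. (v1 ∨ ¬v7 ∨ ¬v9) — v1 is true.
  16. (¬v8 ∨ ¬v3 ∨ v7) — ¬v8 is true.
  17. (¬v7 ∨ v3 ∨ ¬v6) — ¬v6 is true.
  18. (v5 ∨ v9 ∨ ¬v8) — ¬v8 is true.
  19. (v1 ∨ ¬v4 ∨ v9) — v9 is true.
  20. (¬v6 ∨ v9 ∨ v3) — v9 is true.
  21. (¬v5 ∨ v8 ∨ ¬v6) — ¬v6 is true.
  22. (v2 ∨ ¬v7 ∨ v6) — v2 is true.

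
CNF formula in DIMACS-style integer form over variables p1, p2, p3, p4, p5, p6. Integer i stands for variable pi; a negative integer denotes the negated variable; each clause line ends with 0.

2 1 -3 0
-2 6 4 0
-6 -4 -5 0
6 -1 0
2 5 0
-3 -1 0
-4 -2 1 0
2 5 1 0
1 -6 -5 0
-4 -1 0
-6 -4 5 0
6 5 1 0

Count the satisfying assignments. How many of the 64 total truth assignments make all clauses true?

Satisfying assignments:
  p1=0 p2=0 p3=0 p4=0 p5=1 p6=0
  p1=0 p2=0 p3=0 p4=1 p5=1 p6=0
  p1=0 p2=1 p3=0 p4=0 p5=0 p6=1
  p1=0 p2=1 p3=1 p4=0 p5=0 p6=1
  p1=1 p2=0 p3=0 p4=0 p5=1 p6=1
  p1=1 p2=1 p3=0 p4=0 p5=0 p6=1
  p1=1 p2=1 p3=0 p4=0 p5=1 p6=1
That's 7 in total.

7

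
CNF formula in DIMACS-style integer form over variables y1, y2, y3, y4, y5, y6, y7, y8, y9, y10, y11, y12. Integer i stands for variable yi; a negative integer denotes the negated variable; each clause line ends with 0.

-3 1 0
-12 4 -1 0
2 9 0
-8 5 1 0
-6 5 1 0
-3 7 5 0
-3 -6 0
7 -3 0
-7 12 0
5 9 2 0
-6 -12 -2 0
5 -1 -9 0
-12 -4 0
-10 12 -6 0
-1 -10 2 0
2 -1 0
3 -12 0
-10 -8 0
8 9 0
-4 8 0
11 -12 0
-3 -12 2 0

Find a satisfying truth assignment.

y1 = True, y2 = True, y3 = False, y4 = True, y5 = True, y6 = True, y7 = False, y8 = True, y9 = True, y10 = False, y11 = False, y12 = False

y5 occurs only positively in the remaining clauses — set y5 = True.
y10 occurs only negated in the remaining clauses — set y10 = False.
Set y1 = True and propagate.
  then y2 is forced to True.
Branch on y3: take y3 = False.
  then y12 is forced to False.
  then y7 is forced to False.
For the remaining variables, y4 = True, y6 = True, y8 = True, y9 = True, y11 = False works.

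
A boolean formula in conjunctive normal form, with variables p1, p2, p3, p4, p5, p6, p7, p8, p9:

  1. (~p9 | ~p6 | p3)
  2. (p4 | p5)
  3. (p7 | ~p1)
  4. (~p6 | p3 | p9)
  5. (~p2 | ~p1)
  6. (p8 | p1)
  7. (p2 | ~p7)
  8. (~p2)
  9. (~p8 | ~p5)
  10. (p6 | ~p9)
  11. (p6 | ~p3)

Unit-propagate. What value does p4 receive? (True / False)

True

(~p2) is a unit clause: p2 = False.
From (p2 | ~p7) and p2 = False: p7 = False.
From (~p1 | p7) and p7 = False: p1 = False.
From (p1 | p8) and p1 = False: p8 = True.
(~p8 | ~p5): since p8 = True, the clause reduces to (~p5). p5 = False.
(p4 | p5) with p5 = False leaves only p4, so p4 = True.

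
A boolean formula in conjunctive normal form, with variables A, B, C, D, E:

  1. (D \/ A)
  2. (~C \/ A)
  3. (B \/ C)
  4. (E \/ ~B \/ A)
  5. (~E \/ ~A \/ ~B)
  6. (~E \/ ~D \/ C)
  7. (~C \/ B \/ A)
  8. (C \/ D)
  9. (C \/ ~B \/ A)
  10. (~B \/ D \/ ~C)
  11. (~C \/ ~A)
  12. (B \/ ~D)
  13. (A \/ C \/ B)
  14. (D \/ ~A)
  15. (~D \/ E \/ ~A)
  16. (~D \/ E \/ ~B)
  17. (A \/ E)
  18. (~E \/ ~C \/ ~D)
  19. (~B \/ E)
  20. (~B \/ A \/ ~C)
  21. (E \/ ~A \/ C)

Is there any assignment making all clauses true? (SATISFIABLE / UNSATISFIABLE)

UNSATISFIABLE

A = True:
  propagation gives C=False, B=True, E=False; an empty clause results — contradiction.
A = False:
  propagation gives D=True, C=False, B=True; an empty clause results — contradiction.
Every branch closes, so no satisfying assignment exists.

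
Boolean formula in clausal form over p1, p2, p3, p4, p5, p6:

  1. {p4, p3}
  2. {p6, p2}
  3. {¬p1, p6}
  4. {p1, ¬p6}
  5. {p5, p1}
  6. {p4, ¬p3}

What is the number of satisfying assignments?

10

Split on p1, then p6.
  p1=T, p6=T: forces p4=T; p2, p3, p5 free → 2^3 = 8.
  p1=T, p6=F: a clause becomes empty — 0.
  p1=F, p6=T: a clause becomes empty — 0.
  p1=F, p6=F: remaining (p2,p3,p4,p5) ∈ {(T,F,T,T); (T,T,T,T)} — 2.
Total: 8 + 0 + 0 + 2 = 10.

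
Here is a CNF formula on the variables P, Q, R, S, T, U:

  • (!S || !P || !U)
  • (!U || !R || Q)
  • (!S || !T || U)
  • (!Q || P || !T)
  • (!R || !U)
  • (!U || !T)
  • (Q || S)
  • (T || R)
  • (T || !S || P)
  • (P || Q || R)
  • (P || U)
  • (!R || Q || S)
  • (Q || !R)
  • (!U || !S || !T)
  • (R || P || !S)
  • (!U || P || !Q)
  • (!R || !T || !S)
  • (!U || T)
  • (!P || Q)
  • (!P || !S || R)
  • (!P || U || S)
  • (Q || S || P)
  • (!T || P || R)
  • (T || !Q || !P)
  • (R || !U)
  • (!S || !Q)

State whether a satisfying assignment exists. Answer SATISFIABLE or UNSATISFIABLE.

UNSATISFIABLE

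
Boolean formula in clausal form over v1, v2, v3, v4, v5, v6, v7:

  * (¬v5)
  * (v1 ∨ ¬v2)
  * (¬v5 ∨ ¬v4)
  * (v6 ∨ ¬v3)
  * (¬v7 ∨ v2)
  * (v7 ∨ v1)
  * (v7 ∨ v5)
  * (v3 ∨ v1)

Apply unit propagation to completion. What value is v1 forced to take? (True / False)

(¬v5) is a unit clause: v5 = False.
From (v7 ∨ v5) and v5 = False: v7 = True.
From (v2 ∨ ¬v7) and v7 = True: v2 = True.
(v1 ∨ ¬v2) with v2 = True leaves only v1, so v1 = True.

True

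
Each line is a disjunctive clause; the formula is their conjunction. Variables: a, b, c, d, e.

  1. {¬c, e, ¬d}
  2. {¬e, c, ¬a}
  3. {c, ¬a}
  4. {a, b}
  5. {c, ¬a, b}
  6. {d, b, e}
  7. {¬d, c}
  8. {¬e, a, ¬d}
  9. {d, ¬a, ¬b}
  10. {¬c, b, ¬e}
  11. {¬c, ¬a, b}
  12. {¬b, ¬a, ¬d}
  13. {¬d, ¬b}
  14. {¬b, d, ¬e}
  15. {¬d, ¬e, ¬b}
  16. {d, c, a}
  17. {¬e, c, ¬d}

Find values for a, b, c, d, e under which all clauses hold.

a=F  b=T  c=T  d=F  e=F

Set a = False and propagate.
  then b is forced to True.
  then d is forced to False.
  then e is forced to False.
  then c is forced to True.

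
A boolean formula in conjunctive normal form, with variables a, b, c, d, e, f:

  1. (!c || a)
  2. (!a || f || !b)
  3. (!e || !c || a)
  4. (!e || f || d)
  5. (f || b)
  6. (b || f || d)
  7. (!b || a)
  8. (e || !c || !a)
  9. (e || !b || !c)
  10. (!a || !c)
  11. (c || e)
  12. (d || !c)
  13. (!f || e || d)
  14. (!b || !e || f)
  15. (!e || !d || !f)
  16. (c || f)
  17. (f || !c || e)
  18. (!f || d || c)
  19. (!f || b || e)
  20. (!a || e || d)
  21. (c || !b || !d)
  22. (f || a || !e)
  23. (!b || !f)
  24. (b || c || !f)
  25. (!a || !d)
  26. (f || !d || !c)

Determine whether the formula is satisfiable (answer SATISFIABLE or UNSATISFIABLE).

f = True:
  propagation gives b=False, e=True, d=False, c=False; an empty clause results — contradiction.
f = False:
  propagation gives b=True, a=False; an empty clause results — contradiction.
Every branch closes, so no satisfying assignment exists.

UNSATISFIABLE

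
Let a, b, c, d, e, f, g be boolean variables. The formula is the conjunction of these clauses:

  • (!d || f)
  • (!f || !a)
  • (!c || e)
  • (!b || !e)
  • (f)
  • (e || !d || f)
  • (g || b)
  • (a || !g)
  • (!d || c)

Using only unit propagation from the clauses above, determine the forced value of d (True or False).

False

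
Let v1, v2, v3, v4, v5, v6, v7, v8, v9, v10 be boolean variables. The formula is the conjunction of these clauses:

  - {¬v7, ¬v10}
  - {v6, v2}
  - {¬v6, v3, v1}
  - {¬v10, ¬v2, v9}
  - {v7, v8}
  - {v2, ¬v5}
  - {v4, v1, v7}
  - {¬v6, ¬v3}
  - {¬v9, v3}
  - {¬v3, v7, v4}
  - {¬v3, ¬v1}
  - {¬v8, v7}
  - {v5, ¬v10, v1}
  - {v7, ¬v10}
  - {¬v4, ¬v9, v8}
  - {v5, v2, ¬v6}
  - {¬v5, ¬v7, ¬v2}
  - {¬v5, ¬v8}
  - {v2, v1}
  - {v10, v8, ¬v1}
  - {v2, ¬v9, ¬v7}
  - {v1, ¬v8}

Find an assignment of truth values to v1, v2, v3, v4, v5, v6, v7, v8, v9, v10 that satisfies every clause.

v1=1  v2=1  v3=0  v4=1  v5=0  v6=0  v7=1  v8=1  v9=0  v10=0

Set v1 = True and propagate.
  then v3 is forced to False.
  then v9 is forced to False.
The remaining clauses are satisfied by v2 = True, v4 = True, v5 = False, v6 = False, v7 = True, v8 = True, v10 = False.
Every clause has at least one true literal under this assignment.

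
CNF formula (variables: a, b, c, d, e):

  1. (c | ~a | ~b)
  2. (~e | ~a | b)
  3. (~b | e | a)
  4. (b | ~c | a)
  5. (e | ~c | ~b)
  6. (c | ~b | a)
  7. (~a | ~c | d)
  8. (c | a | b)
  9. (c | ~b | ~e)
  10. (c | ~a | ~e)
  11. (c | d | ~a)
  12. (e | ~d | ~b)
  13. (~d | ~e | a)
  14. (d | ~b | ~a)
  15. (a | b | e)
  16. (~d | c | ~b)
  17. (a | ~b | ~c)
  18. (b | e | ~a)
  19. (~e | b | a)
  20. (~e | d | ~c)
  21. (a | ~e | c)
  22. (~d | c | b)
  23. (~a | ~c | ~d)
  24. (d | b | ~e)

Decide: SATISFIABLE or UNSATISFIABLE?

a = True:
  b = True:
    propagation gives c=True, e=True, d=True; an empty clause results — contradiction.
  b = False:
    propagation gives e=False; an empty clause results — contradiction.
a = False:
  b = True:
    propagation gives e=True, c=True; an empty clause results — contradiction.
  b = False:
    propagation gives c=False; an empty clause results — contradiction.
Every branch closes, so no satisfying assignment exists.

UNSATISFIABLE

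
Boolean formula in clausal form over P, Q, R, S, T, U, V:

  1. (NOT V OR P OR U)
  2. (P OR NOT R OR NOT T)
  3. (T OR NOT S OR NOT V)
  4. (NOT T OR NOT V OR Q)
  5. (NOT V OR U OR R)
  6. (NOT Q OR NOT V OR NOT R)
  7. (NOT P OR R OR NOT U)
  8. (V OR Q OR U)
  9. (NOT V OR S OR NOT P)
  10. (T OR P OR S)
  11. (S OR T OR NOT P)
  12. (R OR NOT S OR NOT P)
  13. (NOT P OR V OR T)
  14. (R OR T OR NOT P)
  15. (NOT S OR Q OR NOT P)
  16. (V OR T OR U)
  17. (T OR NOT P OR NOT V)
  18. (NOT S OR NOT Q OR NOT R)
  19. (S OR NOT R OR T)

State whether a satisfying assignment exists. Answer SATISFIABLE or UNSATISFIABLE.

Branch on P: take P = False.
Branch on Q: take Q = False.
For the remaining variables, R = False, S = False, T = True, U = True, V = False works.
So P = F, Q = F, R = F, S = F, T = T, U = T, V = F is a satisfying assignment.

SATISFIABLE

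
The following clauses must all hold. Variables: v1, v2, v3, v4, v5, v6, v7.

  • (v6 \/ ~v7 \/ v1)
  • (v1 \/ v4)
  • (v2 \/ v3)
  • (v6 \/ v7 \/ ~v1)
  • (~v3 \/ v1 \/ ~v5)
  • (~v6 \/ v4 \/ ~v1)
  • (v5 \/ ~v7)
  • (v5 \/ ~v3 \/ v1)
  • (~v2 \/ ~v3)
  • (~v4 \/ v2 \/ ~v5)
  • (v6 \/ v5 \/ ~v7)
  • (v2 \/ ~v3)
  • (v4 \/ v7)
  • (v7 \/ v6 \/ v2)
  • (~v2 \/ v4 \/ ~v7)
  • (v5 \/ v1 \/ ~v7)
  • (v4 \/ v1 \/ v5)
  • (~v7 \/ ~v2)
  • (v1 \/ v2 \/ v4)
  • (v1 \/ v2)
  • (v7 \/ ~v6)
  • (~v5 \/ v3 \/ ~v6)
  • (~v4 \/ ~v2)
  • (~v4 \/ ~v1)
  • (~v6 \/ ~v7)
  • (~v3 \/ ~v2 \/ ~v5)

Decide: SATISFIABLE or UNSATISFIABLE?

v1 = True:
  propagation gives v4=False, v6=False, v7=True, v5=True; an empty clause results — contradiction.
v1 = False:
  propagation gives v4=True, v2=True; an empty clause results — contradiction.
Every branch closes, so no satisfying assignment exists.

UNSATISFIABLE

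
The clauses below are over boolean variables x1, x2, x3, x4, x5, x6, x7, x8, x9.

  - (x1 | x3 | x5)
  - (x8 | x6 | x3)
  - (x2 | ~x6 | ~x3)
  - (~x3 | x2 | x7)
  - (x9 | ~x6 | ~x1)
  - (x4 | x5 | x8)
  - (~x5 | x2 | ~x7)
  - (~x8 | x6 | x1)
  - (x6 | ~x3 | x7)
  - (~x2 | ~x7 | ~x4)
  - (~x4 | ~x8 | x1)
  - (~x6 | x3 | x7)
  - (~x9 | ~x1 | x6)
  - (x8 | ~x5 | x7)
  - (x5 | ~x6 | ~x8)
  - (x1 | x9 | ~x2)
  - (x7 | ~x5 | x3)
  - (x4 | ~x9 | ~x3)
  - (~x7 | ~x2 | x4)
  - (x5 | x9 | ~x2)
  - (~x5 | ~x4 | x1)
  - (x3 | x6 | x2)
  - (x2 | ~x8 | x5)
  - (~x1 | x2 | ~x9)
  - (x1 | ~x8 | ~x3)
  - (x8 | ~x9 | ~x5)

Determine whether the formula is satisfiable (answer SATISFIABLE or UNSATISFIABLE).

SATISFIABLE

Branch on x1: take x1 = True.
Branch on x2: take x2 = False.
  then x9 is forced to False.
  then x6 is forced to False.
  then x3 is forced to True.
  then x7 is forced to True.
  then x5 is forced to False.
  then x8 is forced to False.
  then x4 is forced to True.
So x1 = True, x2 = False, x3 = True, x4 = True, x5 = False, x6 = False, x7 = True, x8 = False, x9 = False is a satisfying assignment.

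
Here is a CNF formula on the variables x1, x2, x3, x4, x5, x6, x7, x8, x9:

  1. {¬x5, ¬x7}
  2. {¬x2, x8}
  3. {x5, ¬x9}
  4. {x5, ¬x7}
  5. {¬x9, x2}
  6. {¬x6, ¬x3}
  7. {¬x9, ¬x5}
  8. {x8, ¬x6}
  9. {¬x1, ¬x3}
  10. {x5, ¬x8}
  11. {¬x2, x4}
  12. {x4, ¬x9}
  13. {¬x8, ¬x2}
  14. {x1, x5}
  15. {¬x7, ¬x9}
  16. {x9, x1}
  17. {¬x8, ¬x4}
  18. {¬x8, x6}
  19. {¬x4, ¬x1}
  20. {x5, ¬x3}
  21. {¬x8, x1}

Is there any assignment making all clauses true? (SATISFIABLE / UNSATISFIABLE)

SATISFIABLE

x3 occurs only negated in the remaining clauses — set x3 = False.
x7 occurs only negated in the remaining clauses — set x7 = False.
Try x1 = True.
  then x4 is forced to False.
  then x2 is forced to False.
  then x9 is forced to False.
For the remaining variables, x5 = False, x6 = False, x8 = False works.
So x1=True, x2=False, x3=False, x4=False, x5=False, x6=False, x7=False, x8=False, x9=False is a satisfying assignment.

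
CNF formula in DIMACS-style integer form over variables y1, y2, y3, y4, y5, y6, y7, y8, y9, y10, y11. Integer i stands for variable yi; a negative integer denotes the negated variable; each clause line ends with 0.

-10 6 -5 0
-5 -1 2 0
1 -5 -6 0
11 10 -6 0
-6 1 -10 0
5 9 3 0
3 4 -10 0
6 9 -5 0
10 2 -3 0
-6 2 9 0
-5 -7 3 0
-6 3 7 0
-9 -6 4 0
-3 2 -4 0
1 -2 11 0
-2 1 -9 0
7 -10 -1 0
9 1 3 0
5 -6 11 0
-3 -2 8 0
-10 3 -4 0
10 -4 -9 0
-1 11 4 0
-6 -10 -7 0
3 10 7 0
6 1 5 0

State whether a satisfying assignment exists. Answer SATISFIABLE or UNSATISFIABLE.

Pure literal: y8 appears only positively; assign y8 = True.
Pure literal: y11 appears only positively; assign y11 = True.
Branch on y1: take y1 = False.
For the remaining variables, y2 = True, y3 = True, y4 = False, y5 = False, y6 = True, y7 = True, y9 = False, y10 = False works.
Every clause has at least one true literal under this assignment.
So y1=F, y2=T, y3=T, y4=F, y5=F, y6=T, y7=T, y8=T, y9=F, y10=F, y11=T is a satisfying assignment.

SATISFIABLE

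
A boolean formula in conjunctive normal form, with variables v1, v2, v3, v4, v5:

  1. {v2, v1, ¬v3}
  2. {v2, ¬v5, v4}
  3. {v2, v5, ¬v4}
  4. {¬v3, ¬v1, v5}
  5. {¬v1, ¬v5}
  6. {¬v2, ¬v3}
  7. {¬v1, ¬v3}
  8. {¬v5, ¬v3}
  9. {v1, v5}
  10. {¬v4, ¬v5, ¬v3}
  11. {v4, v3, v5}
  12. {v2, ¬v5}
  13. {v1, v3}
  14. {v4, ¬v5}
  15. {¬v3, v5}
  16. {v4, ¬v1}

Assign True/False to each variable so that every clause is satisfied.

v1=1  v2=1  v3=0  v4=1  v5=0

Branch on v1: take v1 = True.
  then v5 is forced to False.
  then v3 is forced to False.
  then v4 is forced to True.
  then v2 is forced to True.
Every clause has at least one true literal under this assignment.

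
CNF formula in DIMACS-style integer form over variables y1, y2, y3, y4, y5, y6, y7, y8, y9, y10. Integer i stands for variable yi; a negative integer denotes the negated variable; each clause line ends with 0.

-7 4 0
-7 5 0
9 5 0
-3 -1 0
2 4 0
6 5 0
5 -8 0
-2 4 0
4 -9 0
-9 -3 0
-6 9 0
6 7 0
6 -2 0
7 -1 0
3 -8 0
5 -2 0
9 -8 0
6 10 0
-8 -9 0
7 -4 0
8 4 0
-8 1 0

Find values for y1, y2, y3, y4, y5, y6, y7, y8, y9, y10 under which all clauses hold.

y1 = True  y2 = False  y3 = False  y4 = True  y5 = True  y6 = True  y7 = True  y8 = False  y9 = True  y10 = True

Check each clause:
  1. (y4 | ~y7) — y4 is true.
  2. (~y7 | y5) — y5 is true.
  3. (y9 | y5) — y9 is true.
  4. (~y1 | ~y3) — ~y3 is true.
  5. (y2 | y4) — y4 is true.
  6. (y6 | y5) — y5 is true.
  7. (~y8 | y5) — ~y8 is true.
  8. (y4 | ~y2) — y4 is true.
  9. (y4 | ~y9) — y4 is true.
  10. (~y3 | ~y9) — ~y3 is true.
  11. (y9 | ~y6) — y9 is true.
  12. (y6 | y7) — y6 is true.
  13. (~y2 | y6) — ~y2 is true.
  14. (~y1 | y7) — y7 is true.
  15. (y3 | ~y8) — ~y8 is true.
  16. (y5 | ~y2) — y5 is true.
  17. (~y8 | y9) — ~y8 is true.
  18. (y6 | y10) — y10 is true.
  19. (~y8 | ~y9) — ~y8 is true.
  20. (y7 | ~y4) — y7 is true.
  21. (y8 | y4) — y4 is true.
  22. (y1 | ~y8) — ~y8 is true.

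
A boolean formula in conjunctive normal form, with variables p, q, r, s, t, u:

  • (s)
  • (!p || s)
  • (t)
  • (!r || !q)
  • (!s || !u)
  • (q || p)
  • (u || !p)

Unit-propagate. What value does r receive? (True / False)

False

(s) is a unit clause: s = True.
(t) is a unit clause: t = True.
From (!s || !u) and s = True: u = False.
In (u || !p), u is now false; !p must hold, so p = False.
In (p || q), p is now false; q must hold, so q = True.
(!r || !q) with q = True leaves only !r, so r = False.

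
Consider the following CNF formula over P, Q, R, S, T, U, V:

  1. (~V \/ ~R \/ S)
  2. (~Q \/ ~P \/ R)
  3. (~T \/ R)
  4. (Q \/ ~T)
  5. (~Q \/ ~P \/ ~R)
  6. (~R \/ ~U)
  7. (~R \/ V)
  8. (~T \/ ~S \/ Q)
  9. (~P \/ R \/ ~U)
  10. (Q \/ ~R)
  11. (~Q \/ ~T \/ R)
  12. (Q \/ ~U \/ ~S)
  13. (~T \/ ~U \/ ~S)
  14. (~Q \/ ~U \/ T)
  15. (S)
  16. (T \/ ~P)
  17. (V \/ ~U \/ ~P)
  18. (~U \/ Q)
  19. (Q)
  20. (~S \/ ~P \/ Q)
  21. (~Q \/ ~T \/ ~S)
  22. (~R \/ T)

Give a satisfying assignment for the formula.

P=False, Q=True, R=False, S=True, T=False, U=False, V=False

Check each clause:
  1. (~V \/ S \/ ~R) — ~V is true.
  2. (R \/ ~P \/ ~Q) — ~P is true.
  3. (~T \/ R) — ~T is true.
  4. (~T \/ Q) — Q is true.
  5. (~Q \/ ~R \/ ~P) — ~R is true.
  6. (~U \/ ~R) — ~U is true.
  7. (~R \/ V) — ~R is true.
  8. (Q \/ ~S \/ ~T) — Q is true.
  9. (~U \/ ~P \/ R) — ~U is true.
  10. (~R \/ Q) — Q is true.
  11. (~Q \/ R \/ ~T) — ~T is true.
  12. (~S \/ Q \/ ~U) — Q is true.
  13. (~S \/ ~U \/ ~T) — ~U is true.
  14. (~Q \/ ~U \/ T) — ~U is true.
  15. (S) — S is true.
  16. (~P \/ T) — ~P is true.
  17. (V \/ ~P \/ ~U) — ~U is true.
  18. (Q \/ ~U) — Q is true.
  19. (Q) — Q is true.
  20. (~P \/ ~S \/ Q) — Q is true.
  21. (~T \/ ~Q \/ ~S) — ~T is true.
  22. (T \/ ~R) — ~R is true.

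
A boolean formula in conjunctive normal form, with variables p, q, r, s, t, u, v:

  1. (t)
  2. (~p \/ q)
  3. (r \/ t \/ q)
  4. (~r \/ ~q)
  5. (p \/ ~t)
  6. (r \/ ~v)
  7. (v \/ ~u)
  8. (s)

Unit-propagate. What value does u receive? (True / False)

(t) stands alone — t = True.
(~t \/ p) with t = True leaves only p, so p = True.
(~p \/ q): since p = True, the clause reduces to (q). q = True.
(~r \/ ~q) with q = True leaves only ~r, so r = False.
(~v \/ r): since r = False, the clause reduces to (~v). v = False.
(~u \/ v): since v = False, the clause reduces to (~u). u = False.

False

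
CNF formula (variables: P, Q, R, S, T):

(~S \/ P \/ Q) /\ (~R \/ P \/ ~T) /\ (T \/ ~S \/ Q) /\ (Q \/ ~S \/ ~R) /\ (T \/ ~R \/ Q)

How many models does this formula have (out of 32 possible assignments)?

20

Split on Q, then R.
  Q=T, R=T: S free; 3 ways for (P,T) × 2^1 = 6.
  Q=T, R=F: P, S, T free → 2^3 = 8.
  Q=F, R=T: remaining (P,S,T) ∈ {(T,F,T)} — 1.
  Q=F, R=F: 5 of the 8 assignments to (P,S,T) work.
Total: 6 + 8 + 1 + 5 = 20.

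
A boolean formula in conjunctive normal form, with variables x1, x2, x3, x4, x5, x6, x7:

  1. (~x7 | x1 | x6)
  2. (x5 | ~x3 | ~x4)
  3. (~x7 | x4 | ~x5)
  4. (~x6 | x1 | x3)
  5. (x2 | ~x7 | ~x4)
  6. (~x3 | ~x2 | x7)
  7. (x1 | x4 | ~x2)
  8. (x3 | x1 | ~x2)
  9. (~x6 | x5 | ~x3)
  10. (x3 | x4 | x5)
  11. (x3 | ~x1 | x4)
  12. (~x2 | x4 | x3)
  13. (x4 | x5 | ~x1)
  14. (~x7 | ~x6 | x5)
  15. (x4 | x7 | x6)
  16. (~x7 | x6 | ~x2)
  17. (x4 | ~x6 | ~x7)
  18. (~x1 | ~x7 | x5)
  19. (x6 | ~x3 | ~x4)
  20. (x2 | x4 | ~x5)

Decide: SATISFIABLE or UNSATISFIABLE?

SATISFIABLE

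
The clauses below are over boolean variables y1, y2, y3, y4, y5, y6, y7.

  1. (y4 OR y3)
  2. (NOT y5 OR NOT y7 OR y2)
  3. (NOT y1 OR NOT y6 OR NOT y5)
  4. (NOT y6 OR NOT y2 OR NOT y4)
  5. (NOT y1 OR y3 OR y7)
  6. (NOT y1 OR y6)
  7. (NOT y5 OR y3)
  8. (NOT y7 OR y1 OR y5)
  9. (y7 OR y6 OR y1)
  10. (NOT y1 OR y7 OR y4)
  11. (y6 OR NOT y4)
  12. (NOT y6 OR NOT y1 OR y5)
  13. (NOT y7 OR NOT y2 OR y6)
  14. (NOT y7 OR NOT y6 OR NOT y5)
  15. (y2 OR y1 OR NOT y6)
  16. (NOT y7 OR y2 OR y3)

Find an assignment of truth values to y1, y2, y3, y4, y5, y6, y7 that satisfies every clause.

y1=False, y2=True, y3=True, y4=False, y5=True, y6=True, y7=False

Check each clause:
  1. (y4 OR y3) — y3 is true.
  2. (NOT y7 OR y2 OR NOT y5) — NOT y7 is true.
  3. (NOT y6 OR NOT y5 OR NOT y1) — NOT y1 is true.
  4. (NOT y4 OR NOT y6 OR NOT y2) — NOT y4 is true.
  5. (y7 OR NOT y1 OR y3) — y3 is true.
  6. (NOT y1 OR y6) — NOT y1 is true.
  7. (NOT y5 OR y3) — y3 is true.
  8. (y5 OR y1 OR NOT y7) — NOT y7 is true.
  9. (y1 OR y6 OR y7) — y6 is true.
  10. (y7 OR y4 OR NOT y1) — NOT y1 is true.
  11. (y6 OR NOT y4) — NOT y4 is true.
  12. (NOT y6 OR NOT y1 OR y5) — y5 is true.
  13. (y6 OR NOT y7 OR NOT y2) — NOT y7 is true.
  14. (NOT y6 OR NOT y7 OR NOT y5) — NOT y7 is true.
  15. (NOT y6 OR y1 OR y2) — y2 is true.
  16. (y3 OR NOT y7 OR y2) — NOT y7 is true.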